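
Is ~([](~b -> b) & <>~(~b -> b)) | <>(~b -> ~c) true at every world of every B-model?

Valid

Tableau for the negation ~(~([](~b -> b) & <>~(~b -> b)) | <>(~b -> ~c)):
1. ~(~([](~b -> b) & <>~(~b -> b)) | <>(~b -> ~c)), u
2. [](~b -> b) & <>~(~b -> b), u
3. ~<>(~b -> ~c), u
4. [](~b -> b), u
5. <>~(~b -> b), u
6. ~(~b -> ~c), u
7. ~b, u
8. c, u
9. ~b -> b, u
10. b, u
Accessibility: uRu
Branch closes: b and ~b both at u.
Every branch of the negation's tableau closes; the branch above is one of them.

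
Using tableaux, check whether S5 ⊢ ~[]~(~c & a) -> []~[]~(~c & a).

Tableau for the negation ~(~[]~(~c & a) -> []~[]~(~c & a)):
1. ~(~[]~(~c & a) -> []~[]~(~c & a)), w0
2. ~[]~(~c & a), w0
3. ~[]~[]~(~c & a), w0
4. ~c & a, w1
5. ~c, w1
6. a, w1
7. []~(~c & a), w2
8. ~(~c & a), w0
9. ~(~c & a), w1
10. ~(~c & a), w2
11. ~a, w0
12. ~a, w1
Accessibility: w0Rw0, w0Rw1, w0Rw2, w1Rw0, w1Rw1, w1Rw2, w2Rw0, w2Rw1, w2Rw2
Branch closes: a and ~a both at w1.
Every branch of the negation's tableau closes; the branch above is one of them.

Valid in S5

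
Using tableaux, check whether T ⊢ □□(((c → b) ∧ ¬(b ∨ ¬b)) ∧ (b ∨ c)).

Tableau for the negation ¬□□(((c → b) ∧ ¬(b ∨ ¬b)) ∧ (b ∨ c)):
1. ¬□□(((c → b) ∧ ¬(b ∨ ¬b)) ∧ (b ∨ c)), u
2. ¬□(((c → b) ∧ ¬(b ∨ ¬b)) ∧ (b ∨ c)), v
3. ¬(((c → b) ∧ ¬(b ∨ ¬b)) ∧ (b ∨ c)), w
4. ¬(b ∨ c), w
5. ¬b, w
6. ¬c, w
Accessibility: uRu, uRv, vRv, vRw, wRw
The negation has an open branch (countermodel exists).

Not valid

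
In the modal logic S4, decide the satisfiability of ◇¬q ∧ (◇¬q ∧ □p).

1. ◇¬q ∧ (◇¬q ∧ □p), u
2. ◇¬q, u
3. ◇¬q ∧ □p, u
4. □p, u
5. p, u
6. ¬q, v
7. p, v
Accessibility: uRu, uRv, vRv

Satisfiable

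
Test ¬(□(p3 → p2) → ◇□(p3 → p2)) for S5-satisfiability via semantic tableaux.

No, unsatisfiable

1. ¬(□(p3 → p2) → ◇□(p3 → p2)), w0
2. □(p3 → p2), w0
3. ¬◇□(p3 → p2), w0
4. p3 → p2, w0
5. ¬□(p3 → p2), w0
6. p2, w0
7. ¬(p3 → p2), w1
8. p3, w1
9. ¬p2, w1
10. p3 → p2, w1
11. ¬□(p3 → p2), w1
12. p2, w1
Accessibility: w0Rw0, w0Rw1, w1Rw0, w1Rw1
Branch closes: p2 and ¬p2 both at w1.
All branches of the tableau close; one closing branch shown above.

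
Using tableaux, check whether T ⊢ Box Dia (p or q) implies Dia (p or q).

Tableau for the negation not (Box Dia (p or q) implies Dia (p or q)):
1. not (Box Dia (p or q) implies Dia (p or q)), u
2. Box Dia (p or q), u
3. not Dia (p or q), u
4. Dia (p or q), u
5. not (p or q), u
6. not p, u
7. not q, u
8. p or q, v
9. Dia (p or q), v
10. not (p or q), v
11. not p, v
12. not q, v
13. q, v
Accessibility: uRu, uRv, vRv
Branch closes: q and not q both at v.
Every branch of the negation's tableau closes; the branch above is one of them.

Valid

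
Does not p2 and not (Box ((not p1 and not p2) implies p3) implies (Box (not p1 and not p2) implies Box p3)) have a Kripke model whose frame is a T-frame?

Unsatisfiable

1. not p2 and not (Box ((not p1 and not p2) implies p3) implies (Box (not p1 and not p2) implies Box p3)), 0
2. not p2, 0
3. not (Box ((not p1 and not p2) implies p3) implies (Box (not p1 and not p2) implies Box p3)), 0
4. Box ((not p1 and not p2) implies p3), 0
5. not (Box (not p1 and not p2) implies Box p3), 0
6. Box (not p1 and not p2), 0
7. not Box p3, 0
8. (not p1 and not p2) implies p3, 0
9. not p1 and not p2, 0
10. not p1, 0
11. p3, 0
12. not p3, 1
13. (not p1 and not p2) implies p3, 1
14. not p1 and not p2, 1
15. not p1, 1
16. not p2, 1
17. not (not p1 and not p2), 1
18. p2, 1
Accessibility: 0R0, 0R1, 1R1
Branch closes: p2 and not p2 both at 1.
(One branch shown.) All branches close.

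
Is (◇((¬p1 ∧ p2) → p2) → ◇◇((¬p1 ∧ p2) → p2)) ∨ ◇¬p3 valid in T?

Valid in T

Tableau for the negation ¬((◇((¬p1 ∧ p2) → p2) → ◇◇((¬p1 ∧ p2) → p2)) ∨ ◇¬p3):
1. ¬((◇((¬p1 ∧ p2) → p2) → ◇◇((¬p1 ∧ p2) → p2)) ∨ ◇¬p3), u
2. ¬(◇((¬p1 ∧ p2) → p2) → ◇◇((¬p1 ∧ p2) → p2)), u   [¬∨-rule on 1]
3. ¬◇¬p3, u   [¬∨-rule on 1]
4. ◇((¬p1 ∧ p2) → p2), u   [¬→-rule on 2]
5. ¬◇◇((¬p1 ∧ p2) → p2), u   [¬→-rule on 2]
6. p3, u   [¬◇-rule on 3 via uRu]
7. ¬◇((¬p1 ∧ p2) → p2), u   [¬◇-rule on 5 via uRu]
8. ¬((¬p1 ∧ p2) → p2), u   [¬◇-rule on 7 via uRu]
9. ¬p1 ∧ p2, u   [¬→-rule on 8]
10. ¬p2, u   [¬→-rule on 8]
11. ¬p1, u   [∧-rule on 9]
12. p2, u   [∧-rule on 9]
Accessibility: uRu
Branch closes: p2 and ¬p2 both at u.
All branches of the negation close; one closing branch shown above.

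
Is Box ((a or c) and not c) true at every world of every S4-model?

Not valid

Tableau for the negation not Box ((a or c) and not c):
1. not Box ((a or c) and not c), w0
2. not ((a or c) and not c), w1
3. c, w1
Accessibility: w0Rw0, w0Rw1, w1Rw1
The negation has an open branch (countermodel exists).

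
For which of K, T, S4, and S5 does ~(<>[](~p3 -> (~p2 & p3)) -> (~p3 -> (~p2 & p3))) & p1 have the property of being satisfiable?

S5-tableau for the formula:
1. ~(<>[](~p3 -> (~p2 & p3)) -> (~p3 -> (~p2 & p3))) & p1, w0
2. ~(<>[](~p3 -> (~p2 & p3)) -> (~p3 -> (~p2 & p3))), w0   [&-rule on 1]
3. p1, w0   [&-rule on 1]
4. <>[](~p3 -> (~p2 & p3)), w0   [~->-rule on 2]
5. ~(~p3 -> (~p2 & p3)), w0   [~->-rule on 2]
6. ~p3, w0   [~->-rule on 5]
7. ~(~p2 & p3), w0   [~->-rule on 5]
8. [](~p3 -> (~p2 & p3)), w1   [<>-rule on 4: fresh world w1, w0Rw1]
9. ~p3 -> (~p2 & p3), w0   [[]-rule on 8 via w1Rw0]
10. ~p3 -> (~p2 & p3), w1   [[]-rule on 8 via w1Rw1]
11. ~p2 & p3, w0   [->-rule on 9 (branches; this branch)]
12. ~p2, w0   [&-rule on 11]
13. p3, w0   [&-rule on 11]
Accessibility: w0Rw0, w0Rw1, w1Rw0, w1Rw1
Branch closes: p3 and ~p3 both at w0.
Every branch closes (one shown): unsatisfiable in S5.
S4-tableau for the formula:
1. ~(<>[](~p3 -> (~p2 & p3)) -> (~p3 -> (~p2 & p3))) & p1, w0
2. ~(<>[](~p3 -> (~p2 & p3)) -> (~p3 -> (~p2 & p3))), w0   [&-rule on 1]
3. p1, w0   [&-rule on 1]
4. <>[](~p3 -> (~p2 & p3)), w0   [~->-rule on 2]
5. ~(~p3 -> (~p2 & p3)), w0   [~->-rule on 2]
6. ~p3, w0   [~->-rule on 5]
7. ~(~p2 & p3), w0   [~->-rule on 5]
8. [](~p3 -> (~p2 & p3)), w1   [<>-rule on 4: fresh world w1, w0Rw1]
9. ~p3 -> (~p2 & p3), w1   [[]-rule on 8 via w1Rw1]
10. ~p2 & p3, w1   [->-rule on 9 (branches; this branch)]
11. ~p2, w1   [&-rule on 10]
12. p3, w1   [&-rule on 10]
Accessibility: w0Rw0, w0Rw1, w1Rw1
Complete open branch: satisfiable in S4, hence also in K, T (this S4-model is also a K-model and a T-model).

K, T, S4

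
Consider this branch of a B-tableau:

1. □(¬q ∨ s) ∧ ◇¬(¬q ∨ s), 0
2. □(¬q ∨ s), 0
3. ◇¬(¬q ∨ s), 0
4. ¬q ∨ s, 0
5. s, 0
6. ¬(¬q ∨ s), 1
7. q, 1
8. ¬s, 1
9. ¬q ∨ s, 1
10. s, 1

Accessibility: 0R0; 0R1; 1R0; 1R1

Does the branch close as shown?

Closed

Both s and ¬s appear at 1.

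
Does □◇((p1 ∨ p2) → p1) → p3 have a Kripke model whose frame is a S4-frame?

1. □◇((p1 ∨ p2) → p1) → p3, w0
2. p3, w0
Accessibility: w0Rw0

Yes, satisfiable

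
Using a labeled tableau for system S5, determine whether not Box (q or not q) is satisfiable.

Unsatisfiable

1. not Box (q or not q), 0
2. not (q or not q), 1
3. not q, 1
4. q, 1
Accessibility: 0R0, 0R1, 1R0, 1R1
Branch closes: q and not q both at 1.
(One branch shown.) All branches close.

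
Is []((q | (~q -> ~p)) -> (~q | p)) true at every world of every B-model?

Tableau for the negation ~[]((q | (~q -> ~p)) -> (~q | p)):
1. ~[]((q | (~q -> ~p)) -> (~q | p)), w0
2. ~((q | (~q -> ~p)) -> (~q | p)), w1
3. q | (~q -> ~p), w1
4. ~(~q | p), w1
5. q, w1
6. ~p, w1
7. ~q -> ~p, w1
Accessibility: w0Rw0, w0Rw1, w1Rw0, w1Rw1
The negation has an open branch (countermodel exists).

Invalid (countermodel exists)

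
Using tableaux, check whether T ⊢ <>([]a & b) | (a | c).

Tableau for the negation ~(<>([]a & b) | (a | c)):
1. ~(<>([]a & b) | (a | c)), w0
2. ~<>([]a & b), w0
3. ~(a | c), w0
4. ~a, w0
5. ~c, w0
6. ~([]a & b), w0
7. ~b, w0
Accessibility: w0Rw0
The negation has an open branch (countermodel exists).

Not valid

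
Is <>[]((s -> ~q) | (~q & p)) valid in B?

Tableau for the negation ~<>[]((s -> ~q) | (~q & p)):
1. ~<>[]((s -> ~q) | (~q & p)), u
2. ~[]((s -> ~q) | (~q & p)), u
3. ~((s -> ~q) | (~q & p)), v
4. ~(s -> ~q), v
5. ~(~q & p), v
6. s, v
7. q, v
8. ~[]((s -> ~q) | (~q & p)), v
9. ~p, v
10. ~((s -> ~q) | (~q & p)), w
11. ~(s -> ~q), w
12. ~(~q & p), w
13. s, w
14. q, w
15. ~p, w
Accessibility: uRu, uRv, vRu, vRv, vRw, wRv, wRw
The negation has an open branch (countermodel exists).

Invalid (countermodel exists)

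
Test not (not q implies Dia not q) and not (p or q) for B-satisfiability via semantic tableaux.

1. not (not q implies Dia not q) and not (p or q), w0
2. not (not q implies Dia not q), w0
3. not (p or q), w0
4. not q, w0
5. not Dia not q, w0
6. not p, w0
7. q, w0
Accessibility: w0Rw0
Branch closes: q and not q both at w0.
All branches of the tableau close; one closing branch shown above.

Unsatisfiable (every branch closes)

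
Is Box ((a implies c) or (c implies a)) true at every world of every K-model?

Valid

Tableau for the negation not Box ((a implies c) or (c implies a)):
1. not Box ((a implies c) or (c implies a)), u
2. not ((a implies c) or (c implies a)), v
3. not (a implies c), v
4. not (c implies a), v
5. a, v
6. not c, v
7. c, v
8. not a, v
Accessibility: uRv
Branch closes: c and not c both at v.
All branches of the negation close; one closing branch shown above.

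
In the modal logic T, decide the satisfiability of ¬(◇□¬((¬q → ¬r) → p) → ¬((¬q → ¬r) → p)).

Satisfiable

1. ¬(◇□¬((¬q → ¬r) → p) → ¬((¬q → ¬r) → p)), u
2. ◇□¬((¬q → ¬r) → p), u
3. (¬q → ¬r) → p, u
4. p, u
5. □¬((¬q → ¬r) → p), v
6. ¬((¬q → ¬r) → p), v
7. ¬q → ¬r, v
8. ¬p, v
9. ¬r, v
Accessibility: uRu, uRv, vRv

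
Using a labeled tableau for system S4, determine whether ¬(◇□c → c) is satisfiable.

1. ¬(◇□c → c), u
2. ◇□c, u
3. ¬c, u
4. □c, v
5. c, v
Accessibility: uRu, uRv, vRv

Satisfiable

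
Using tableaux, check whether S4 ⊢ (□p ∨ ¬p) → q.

Not valid

Tableau for the negation ¬((□p ∨ ¬p) → q):
1. ¬((□p ∨ ¬p) → q), u
2. □p ∨ ¬p, u   [¬→-rule on 1]
3. ¬q, u   [¬→-rule on 1]
4. ¬p, u   [∨-rule on 2 (branches; this branch)]
Accessibility: uRu
The negation has an open branch (countermodel exists).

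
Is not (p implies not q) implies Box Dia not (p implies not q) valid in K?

Tableau for the negation not (not (p implies not q) implies Box Dia not (p implies not q)):
1. not (not (p implies not q) implies Box Dia not (p implies not q)), w0
2. not (p implies not q), w0   [neg-implies-rule on 1]
3. not Box Dia not (p implies not q), w0   [neg-implies-rule on 1]
4. p, w0   [neg-implies-rule on 2]
5. q, w0   [neg-implies-rule on 2]
6. not Dia not (p implies not q), w1   [neg-Box-rule on 3: fresh world w1, w0Rw1]
Accessibility: w0Rw1
The negation has an open branch (countermodel exists).

No, not valid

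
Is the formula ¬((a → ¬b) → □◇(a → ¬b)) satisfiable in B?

1. ¬((a → ¬b) → □◇(a → ¬b)), u
2. a → ¬b, u   [¬→-rule on 1]
3. ¬□◇(a → ¬b), u   [¬→-rule on 1]
4. ¬b, u   [→-rule on 2 (branches; this branch)]
5. ¬◇(a → ¬b), v   [¬□-rule on 3: fresh world v, uRv]
6. ¬(a → ¬b), u   [¬◇-rule on 5 via vRu]
7. a, u   [¬→-rule on 6]
8. b, u   [¬→-rule on 6]
Accessibility: uRu, uRv, vRu, vRv
Branch closes: b and ¬b both at u.
(One branch shown.) All branches close.

Unsatisfiable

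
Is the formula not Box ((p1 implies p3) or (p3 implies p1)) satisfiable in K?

1. not Box ((p1 implies p3) or (p3 implies p1)), w0
2. not ((p1 implies p3) or (p3 implies p1)), w1
3. not (p1 implies p3), w1
4. not (p3 implies p1), w1
5. p1, w1
6. not p3, w1
7. p3, w1
8. not p1, w1
Accessibility: w0Rw1
Branch closes: p3 and not p3 both at w1.
Every branch closes; the branch above is one of them.

No, unsatisfiable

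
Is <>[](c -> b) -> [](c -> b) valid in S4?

No, not valid

Tableau for the negation ~(<>[](c -> b) -> [](c -> b)):
1. ~(<>[](c -> b) -> [](c -> b)), u
2. <>[](c -> b), u   [~->-rule on 1]
3. ~[](c -> b), u   [~->-rule on 1]
4. [](c -> b), v   [<>-rule on 2: fresh world v, uRv]
5. c -> b, v   [[]-rule on 4 via vRv]
6. b, v   [->-rule on 5 (branches; this branch)]
7. ~(c -> b), w   [~[]-rule on 3: fresh world w, uRw]
8. c, w   [~->-rule on 7]
9. ~b, w   [~->-rule on 7]
Accessibility: uRu, uRv, uRw, vRv, wRw
The negation has an open branch (countermodel exists).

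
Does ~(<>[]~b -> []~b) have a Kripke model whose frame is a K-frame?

1. ~(<>[]~b -> []~b), 0
2. <>[]~b, 0
3. ~[]~b, 0
4. []~b, 1
5. b, 2
Accessibility: 0R1, 0R2

Satisfiable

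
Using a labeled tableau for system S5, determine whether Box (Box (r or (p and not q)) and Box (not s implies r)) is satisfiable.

Yes, satisfiable

1. Box (Box (r or (p and not q)) and Box (not s implies r)), u
2. Box (r or (p and not q)) and Box (not s implies r), u   [Box-rule on 1 via uRu]
3. Box (r or (p and not q)), u   [and-rule on 2]
4. Box (not s implies r), u   [and-rule on 2]
5. r or (p and not q), u   [Box-rule on 3 via uRu]
6. not s implies r, u   [Box-rule on 4 via uRu]
7. p and not q, u   [or-rule on 5 (branches; this branch)]
8. p, u   [and-rule on 7]
9. not q, u   [and-rule on 7]
10. r, u   [implies-rule on 6 (branches; this branch)]
Accessibility: uRu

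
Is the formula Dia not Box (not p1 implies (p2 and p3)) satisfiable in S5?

Satisfiable

1. Dia not Box (not p1 implies (p2 and p3)), u
2. not Box (not p1 implies (p2 and p3)), v
3. not (not p1 implies (p2 and p3)), w
4. not p1, w
5. not (p2 and p3), w
6. not p3, w
Accessibility: uRu, uRv, uRw, vRu, vRv, vRw, wRu, wRv, wRw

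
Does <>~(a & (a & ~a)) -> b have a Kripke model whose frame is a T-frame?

1. <>~(a & (a & ~a)) -> b, 0
2. b, 0
Accessibility: 0R0

Satisfiable (open branch found)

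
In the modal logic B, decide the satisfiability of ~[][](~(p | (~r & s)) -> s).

Satisfiable (open branch found)

1. ~[][](~(p | (~r & s)) -> s), w0
2. ~[](~(p | (~r & s)) -> s), w1
3. ~(~(p | (~r & s)) -> s), w2
4. ~(p | (~r & s)), w2
5. ~s, w2
6. ~p, w2
7. ~(~r & s), w2
Accessibility: w0Rw0, w0Rw1, w1Rw0, w1Rw1, w1Rw2, w2Rw1, w2Rw2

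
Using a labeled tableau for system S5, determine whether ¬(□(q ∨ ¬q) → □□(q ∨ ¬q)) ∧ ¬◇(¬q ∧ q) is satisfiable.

1. ¬(□(q ∨ ¬q) → □□(q ∨ ¬q)) ∧ ¬◇(¬q ∧ q), u
2. ¬(□(q ∨ ¬q) → □□(q ∨ ¬q)), u
3. ¬◇(¬q ∧ q), u
4. □(q ∨ ¬q), u
5. ¬□□(q ∨ ¬q), u
6. ¬(¬q ∧ q), u
7. q ∨ ¬q, u
8. ¬q, u
9. ¬□(q ∨ ¬q), v
10. ¬(¬q ∧ q), v
11. q ∨ ¬q, v
12. ¬q, v
13. ¬(q ∨ ¬q), w
14. ¬q, w
15. q, w
Accessibility: uRu, uRv, uRw, vRu, vRv, vRw, wRu, wRv, wRw
Branch closes: q and ¬q both at w.
All branches of the tableau close; one closing branch shown above.

Unsatisfiable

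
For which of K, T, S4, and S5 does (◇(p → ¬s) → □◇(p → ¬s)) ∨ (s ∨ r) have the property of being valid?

S4-tableau for the negation ¬((◇(p → ¬s) → □◇(p → ¬s)) ∨ (s ∨ r)):
1. ¬((◇(p → ¬s) → □◇(p → ¬s)) ∨ (s ∨ r)), w0
2. ¬(◇(p → ¬s) → □◇(p → ¬s)), w0
3. ¬(s ∨ r), w0
4. ◇(p → ¬s), w0
5. ¬□◇(p → ¬s), w0
6. ¬s, w0
7. ¬r, w0
8. p → ¬s, w1
9. ¬s, w1
10. ¬◇(p → ¬s), w2
11. ¬(p → ¬s), w2
12. p, w2
13. s, w2
Accessibility: w0Rw0, w0Rw1, w0Rw2, w1Rw1, w2Rw2
Complete open branch: countermodel on an S4-frame, so not valid in S4, nor in K, T (the same frame is also a K-frame and a T-frame).
S5-tableau for the negation ¬((◇(p → ¬s) → □◇(p → ¬s)) ∨ (s ∨ r)):
1. ¬((◇(p → ¬s) → □◇(p → ¬s)) ∨ (s ∨ r)), w0
2. ¬(◇(p → ¬s) → □◇(p → ¬s)), w0
3. ¬(s ∨ r), w0
4. ◇(p → ¬s), w0
5. ¬□◇(p → ¬s), w0
6. ¬s, w0
7. ¬r, w0
8. p → ¬s, w1
9. ¬s, w1
10. ¬◇(p → ¬s), w2
11. ¬(p → ¬s), w0
12. p, w0
13. s, w0
Accessibility: w0Rw0, w0Rw1, w0Rw2, w1Rw0, w1Rw1, w1Rw2, w2Rw0, w2Rw1, w2Rw2
Branch closes: s and ¬s both at w0.
Every branch closes (one shown): valid in S5.

S5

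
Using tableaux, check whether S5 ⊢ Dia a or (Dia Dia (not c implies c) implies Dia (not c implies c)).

Tableau for the negation not (Dia a or (Dia Dia (not c implies c) implies Dia (not c implies c))):
1. not (Dia a or (Dia Dia (not c implies c) implies Dia (not c implies c))), 0
2. not Dia a, 0
3. not (Dia Dia (not c implies c) implies Dia (not c implies c)), 0
4. Dia Dia (not c implies c), 0
5. not Dia (not c implies c), 0
6. not a, 0
7. not (not c implies c), 0
8. not c, 0
9. Dia (not c implies c), 1
10. not a, 1
11. not (not c implies c), 1
12. not c, 1
13. not c implies c, 2
14. not a, 2
15. not (not c implies c), 2
16. not c, 2
17. c, 2
Accessibility: 0R0, 0R1, 0R2, 1R0, 1R1, 1R2, 2R0, 2R1, 2R2
Branch closes: c and not c both at 2.
Every branch of the negation's tableau closes; the branch above is one of them.

Yes, valid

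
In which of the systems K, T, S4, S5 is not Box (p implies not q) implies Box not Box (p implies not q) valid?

S5

S5-tableau for the negation not (not Box (p implies not q) implies Box not Box (p implies not q)):
1. not (not Box (p implies not q) implies Box not Box (p implies not q)), 0
2. not Box (p implies not q), 0
3. not Box not Box (p implies not q), 0
4. not (p implies not q), 1
5. p, 1
6. q, 1
7. Box (p implies not q), 2
8. p implies not q, 0
9. p implies not q, 1
10. p implies not q, 2
11. not q, 0
12. not q, 1
Accessibility: 0R0, 0R1, 0R2, 1R0, 1R1, 1R2, 2R0, 2R1, 2R2
Branch closes: q and not q both at 1.
Every branch closes (one shown): valid in S5.
S4-tableau for the negation not (not Box (p implies not q) implies Box not Box (p implies not q)):
1. not (not Box (p implies not q) implies Box not Box (p implies not q)), 0
2. not Box (p implies not q), 0
3. not Box not Box (p implies not q), 0
4. not (p implies not q), 1
5. p, 1
6. q, 1
7. Box (p implies not q), 2
8. p implies not q, 2
9. not q, 2
Accessibility: 0R0, 0R1, 0R2, 1R1, 2R2
Complete open branch: countermodel on an S4-frame, so not valid in S4, nor in K, T (the same frame is also a K-frame and a T-frame).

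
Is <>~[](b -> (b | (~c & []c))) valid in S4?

Invalid (countermodel exists)

Tableau for the negation ~<>~[](b -> (b | (~c & []c))):
1. ~<>~[](b -> (b | (~c & []c))), u
2. [](b -> (b | (~c & []c))), u
3. b -> (b | (~c & []c)), u
4. b | (~c & []c), u
5. b, u
Accessibility: uRu
The negation has an open branch (countermodel exists).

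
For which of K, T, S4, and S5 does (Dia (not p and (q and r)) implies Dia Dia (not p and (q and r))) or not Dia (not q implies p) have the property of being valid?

T, S4, S5

T-tableau for the negation not ((Dia (not p and (q and r)) implies Dia Dia (not p and (q and r))) or not Dia (not q implies p)):
1. not ((Dia (not p and (q and r)) implies Dia Dia (not p and (q and r))) or not Dia (not q implies p)), 0
2. not (Dia (not p and (q and r)) implies Dia Dia (not p and (q and r))), 0
3. Dia (not q implies p), 0
4. Dia (not p and (q and r)), 0
5. not Dia Dia (not p and (q and r)), 0
6. not Dia (not p and (q and r)), 0
7. not (not p and (q and r)), 0
8. not (q and r), 0
9. not r, 0
10. not q implies p, 1
11. not Dia (not p and (q and r)), 1
12. not (not p and (q and r)), 1
13. p, 1
14. not (q and r), 1
15. not r, 1
16. not p and (q and r), 2
17. not p, 2
18. q and r, 2
19. q, 2
20. r, 2
21. not Dia (not p and (q and r)), 2
22. not (not p and (q and r)), 2
23. not (q and r), 2
24. not r, 2
Accessibility: 0R0, 0R1, 0R2, 1R1, 2R2
Branch closes: r and not r both at 2.
Every branch closes (one shown): valid in T, hence also in S4, S5 (every theorem of T is a theorem of S4 and S5).
K-tableau for the negation not ((Dia (not p and (q and r)) implies Dia Dia (not p and (q and r))) or not Dia (not q implies p)):
1. not ((Dia (not p and (q and r)) implies Dia Dia (not p and (q and r))) or not Dia (not q implies p)), 0
2. not (Dia (not p and (q and r)) implies Dia Dia (not p and (q and r))), 0
3. Dia (not q implies p), 0
4. Dia (not p and (q and r)), 0
5. not Dia Dia (not p and (q and r)), 0
6. not q implies p, 1
7. not Dia (not p and (q and r)), 1
8. p, 1
9. not p and (q and r), 2
10. not p, 2
11. q and r, 2
12. q, 2
13. r, 2
14. not Dia (not p and (q and r)), 2
Accessibility: 0R1, 0R2
Complete open branch: countermodel on a K-frame, so not valid in K.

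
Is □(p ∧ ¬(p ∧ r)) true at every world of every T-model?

Invalid (countermodel exists)

Tableau for the negation ¬□(p ∧ ¬(p ∧ r)):
1. ¬□(p ∧ ¬(p ∧ r)), u
2. ¬(p ∧ ¬(p ∧ r)), v
3. p ∧ r, v
4. p, v
5. r, v
Accessibility: uRu, uRv, vRv
The negation has an open branch (countermodel exists).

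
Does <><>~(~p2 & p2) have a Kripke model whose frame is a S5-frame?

Satisfiable (open branch found)

1. <><>~(~p2 & p2), 0
2. <>~(~p2 & p2), 1   [<>-rule on 1: fresh world 1, 0R1]
3. ~(~p2 & p2), 2   [<>-rule on 2: fresh world 2, 1R2]
4. ~p2, 2   [~&-rule on 3 (branches; this branch)]
Accessibility: 0R0, 0R1, 0R2, 1R0, 1R1, 1R2, 2R0, 2R1, 2R2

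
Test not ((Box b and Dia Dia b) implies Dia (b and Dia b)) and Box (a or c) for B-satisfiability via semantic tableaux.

Unsatisfiable (every branch closes)

1. not ((Box b and Dia Dia b) implies Dia (b and Dia b)) and Box (a or c), w0
2. not ((Box b and Dia Dia b) implies Dia (b and Dia b)), w0
3. Box (a or c), w0
4. Box b and Dia Dia b, w0
5. not Dia (b and Dia b), w0
6. Box b, w0
7. Dia Dia b, w0
8. a or c, w0
9. not (b and Dia b), w0
10. b, w0
11. c, w0
12. not Dia b, w0
13. not b, w0
Accessibility: w0Rw0
Branch closes: b and not b both at w0.
(One branch shown.) All branches close.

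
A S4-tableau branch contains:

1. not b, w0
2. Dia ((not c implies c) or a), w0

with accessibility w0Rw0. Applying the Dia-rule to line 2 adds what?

a fresh world w1 with w0Rw1, and (not c implies c) or a at w1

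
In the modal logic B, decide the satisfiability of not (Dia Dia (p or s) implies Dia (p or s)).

1. not (Dia Dia (p or s) implies Dia (p or s)), 0
2. Dia Dia (p or s), 0
3. not Dia (p or s), 0
4. not (p or s), 0
5. not p, 0
6. not s, 0
7. Dia (p or s), 1
8. not (p or s), 1
9. not p, 1
10. not s, 1
11. p or s, 2
12. s, 2
Accessibility: 0R0, 0R1, 1R0, 1R1, 1R2, 2R1, 2R2

Satisfiable (open branch found)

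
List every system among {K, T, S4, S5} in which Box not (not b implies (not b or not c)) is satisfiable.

K

T-tableau for the formula:
1. Box not (not b implies (not b or not c)), w0
2. not (not b implies (not b or not c)), w0   [Box-rule on 1 via w0Rw0]
3. not b, w0   [neg-implies-rule on 2]
4. not (not b or not c), w0   [neg-implies-rule on 2]
5. b, w0   [neg-or-rule on 4]
6. c, w0   [neg-or-rule on 4]
Accessibility: w0Rw0
Branch closes: b and not b both at w0.
Every branch closes (one shown): unsatisfiable in T, hence also in S4, S5 (every S4/S5-frame is a T-frame).
K-tableau for the formula:
1. Box not (not b implies (not b or not c)), w0
Complete open branch: satisfiable in K.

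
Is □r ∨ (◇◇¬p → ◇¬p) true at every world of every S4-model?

Tableau for the negation ¬(□r ∨ (◇◇¬p → ◇¬p)):
1. ¬(□r ∨ (◇◇¬p → ◇¬p)), 0
2. ¬□r, 0   [¬∨-rule on 1]
3. ¬(◇◇¬p → ◇¬p), 0   [¬∨-rule on 1]
4. ◇◇¬p, 0   [¬→-rule on 3]
5. ¬◇¬p, 0   [¬→-rule on 3]
6. p, 0   [¬◇-rule on 5 via 0R0]
7. ¬r, 1   [¬□-rule on 2: fresh world 1, 0R1]
8. p, 1   [¬◇-rule on 5 via 0R1]
9. ◇¬p, 2   [◇-rule on 4: fresh world 2, 0R2]
10. p, 2   [¬◇-rule on 5 via 0R2]
11. ¬p, 3   [◇-rule on 9: fresh world 3, 2R3]
12. p, 3   [¬◇-rule on 5 via 0R3]
Accessibility: 0R0, 0R1, 0R2, 0R3, 1R1, 2R2, 2R3, 3R3
Branch closes: p and ¬p both at 3.
Every branch of the negation's tableau closes; the branch above is one of them.

Yes, valid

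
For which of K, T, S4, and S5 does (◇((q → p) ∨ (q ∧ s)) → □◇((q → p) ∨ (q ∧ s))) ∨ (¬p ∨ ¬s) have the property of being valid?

S5-tableau for the negation ¬((◇((q → p) ∨ (q ∧ s)) → □◇((q → p) ∨ (q ∧ s))) ∨ (¬p ∨ ¬s)):
1. ¬((◇((q → p) ∨ (q ∧ s)) → □◇((q → p) ∨ (q ∧ s))) ∨ (¬p ∨ ¬s)), u
2. ¬(◇((q → p) ∨ (q ∧ s)) → □◇((q → p) ∨ (q ∧ s))), u
3. ¬(¬p ∨ ¬s), u
4. ◇((q → p) ∨ (q ∧ s)), u
5. ¬□◇((q → p) ∨ (q ∧ s)), u
6. p, u
7. s, u
8. (q → p) ∨ (q ∧ s), v
9. q ∧ s, v
10. q, v
11. s, v
12. ¬◇((q → p) ∨ (q ∧ s)), w
13. ¬((q → p) ∨ (q ∧ s)), u
14. ¬(q → p), u
15. ¬(q ∧ s), u
16. q, u
17. ¬p, u
Accessibility: uRu, uRv, uRw, vRu, vRv, vRw, wRu, wRv, wRw
Branch closes: p and ¬p both at u.
Every branch closes (one shown): valid in S5.
S4-tableau for the negation ¬((◇((q → p) ∨ (q ∧ s)) → □◇((q → p) ∨ (q ∧ s))) ∨ (¬p ∨ ¬s)):
1. ¬((◇((q → p) ∨ (q ∧ s)) → □◇((q → p) ∨ (q ∧ s))) ∨ (¬p ∨ ¬s)), u
2. ¬(◇((q → p) ∨ (q ∧ s)) → □◇((q → p) ∨ (q ∧ s))), u
3. ¬(¬p ∨ ¬s), u
4. ◇((q → p) ∨ (q ∧ s)), u
5. ¬□◇((q → p) ∨ (q ∧ s)), u
6. p, u
7. s, u
8. (q → p) ∨ (q ∧ s), v
9. q ∧ s, v
10. q, v
11. s, v
12. ¬◇((q → p) ∨ (q ∧ s)), w
13. ¬((q → p) ∨ (q ∧ s)), w
14. ¬(q → p), w
15. ¬(q ∧ s), w
16. q, w
17. ¬p, w
18. ¬s, w
Accessibility: uRu, uRv, uRw, vRv, wRw
Complete open branch: countermodel on an S4-frame, so not valid in S4, nor in K, T (the same frame is also a K-frame and a T-frame).

S5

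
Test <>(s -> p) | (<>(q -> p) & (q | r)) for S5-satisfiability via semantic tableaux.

1. <>(s -> p) | (<>(q -> p) & (q | r)), 0
2. <>(q -> p) & (q | r), 0   [|-rule on 1 (branches; this branch)]
3. <>(q -> p), 0   [&-rule on 2]
4. q | r, 0   [&-rule on 2]
5. r, 0   [|-rule on 4 (branches; this branch)]
6. q -> p, 1   [<>-rule on 3: fresh world 1, 0R1]
7. p, 1   [->-rule on 6 (branches; this branch)]
Accessibility: 0R0, 0R1, 1R0, 1R1

Satisfiable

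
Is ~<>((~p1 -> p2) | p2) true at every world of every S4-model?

Invalid (countermodel exists)

Tableau for the negation <>((~p1 -> p2) | p2):
1. <>((~p1 -> p2) | p2), w0
2. (~p1 -> p2) | p2, w1
3. p2, w1
Accessibility: w0Rw0, w0Rw1, w1Rw1
The negation has an open branch (countermodel exists).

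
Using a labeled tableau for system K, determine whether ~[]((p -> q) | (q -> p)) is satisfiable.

1. ~[]((p -> q) | (q -> p)), 0
2. ~((p -> q) | (q -> p)), 1
3. ~(p -> q), 1
4. ~(q -> p), 1
5. p, 1
6. ~q, 1
7. q, 1
8. ~p, 1
Accessibility: 0R1
Branch closes: q and ~q both at 1.
(One branch shown.) All branches close.

No, unsatisfiable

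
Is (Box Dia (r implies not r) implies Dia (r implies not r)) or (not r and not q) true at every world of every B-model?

Tableau for the negation not ((Box Dia (r implies not r) implies Dia (r implies not r)) or (not r and not q)):
1. not ((Box Dia (r implies not r) implies Dia (r implies not r)) or (not r and not q)), 0
2. not (Box Dia (r implies not r) implies Dia (r implies not r)), 0
3. not (not r and not q), 0
4. Box Dia (r implies not r), 0
5. not Dia (r implies not r), 0
6. Dia (r implies not r), 0
7. not (r implies not r), 0
8. r, 0
9. q, 0
10. r implies not r, 1
11. Dia (r implies not r), 1
12. not (r implies not r), 1
13. r, 1
14. not r, 1
Accessibility: 0R0, 0R1, 1R0, 1R1
Branch closes: r and not r both at 1.
All branches of the negation close; one closing branch shown above.

Yes, valid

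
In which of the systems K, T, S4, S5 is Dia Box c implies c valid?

S5

S5-tableau for the negation not (Dia Box c implies c):
1. not (Dia Box c implies c), u
2. Dia Box c, u
3. not c, u
4. Box c, v
5. c, u
Accessibility: uRu, uRv, vRu, vRv
Branch closes: c and not c both at u.
Every branch closes (one shown): valid in S5.
S4-tableau for the negation not (Dia Box c implies c):
1. not (Dia Box c implies c), u
2. Dia Box c, u
3. not c, u
4. Box c, v
5. c, v
Accessibility: uRu, uRv, vRv
Complete open branch: countermodel on an S4-frame, so not valid in S4, nor in K, T (the same frame is also a K-frame and a T-frame).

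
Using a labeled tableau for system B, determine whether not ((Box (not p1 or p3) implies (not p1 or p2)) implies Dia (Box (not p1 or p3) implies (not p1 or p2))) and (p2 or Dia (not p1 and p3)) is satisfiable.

Unsatisfiable

1. not ((Box (not p1 or p3) implies (not p1 or p2)) implies Dia (Box (not p1 or p3) implies (not p1 or p2))) and (p2 or Dia (not p1 and p3)), w0
2. not ((Box (not p1 or p3) implies (not p1 or p2)) implies Dia (Box (not p1 or p3) implies (not p1 or p2))), w0
3. p2 or Dia (not p1 and p3), w0
4. Box (not p1 or p3) implies (not p1 or p2), w0
5. not Dia (Box (not p1 or p3) implies (not p1 or p2)), w0
6. not (Box (not p1 or p3) implies (not p1 or p2)), w0
7. Box (not p1 or p3), w0
8. not (not p1 or p2), w0
9. p1, w0
10. not p2, w0
11. not p1 or p3, w0
12. Dia (not p1 and p3), w0
13. not Box (not p1 or p3), w0
14. p3, w0
15. not p1 and p3, w1
16. not p1, w1
17. p3, w1
18. not (Box (not p1 or p3) implies (not p1 or p2)), w1
19. Box (not p1 or p3), w1
20. not (not p1 or p2), w1
21. p1, w1
22. not p2, w1
Accessibility: w0Rw0, w0Rw1, w1Rw0, w1Rw1
Branch closes: p1 and not p1 both at w1.
(One branch shown.) All branches close.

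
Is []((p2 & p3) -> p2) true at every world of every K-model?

Valid in K

Tableau for the negation ~[]((p2 & p3) -> p2):
1. ~[]((p2 & p3) -> p2), w0
2. ~((p2 & p3) -> p2), w1   [~[]-rule on 1: fresh world w1, w0Rw1]
3. p2 & p3, w1   [~->-rule on 2]
4. ~p2, w1   [~->-rule on 2]
5. p2, w1   [&-rule on 3]
6. p3, w1   [&-rule on 3]
Accessibility: w0Rw1
Branch closes: p2 and ~p2 both at w1.
Every branch of the negation's tableau closes; the branch above is one of them.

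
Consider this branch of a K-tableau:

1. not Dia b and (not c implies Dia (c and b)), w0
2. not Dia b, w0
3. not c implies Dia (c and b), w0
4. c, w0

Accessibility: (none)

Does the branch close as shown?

No, open

No atom appears with both signs at the same world.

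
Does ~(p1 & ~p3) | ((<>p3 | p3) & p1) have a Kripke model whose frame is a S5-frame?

Satisfiable

1. ~(p1 & ~p3) | ((<>p3 | p3) & p1), 0
2. (<>p3 | p3) & p1, 0
3. <>p3 | p3, 0
4. p1, 0
5. p3, 0
Accessibility: 0R0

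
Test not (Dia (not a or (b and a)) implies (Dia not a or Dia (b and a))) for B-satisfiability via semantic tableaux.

1. not (Dia (not a or (b and a)) implies (Dia not a or Dia (b and a))), w0
2. Dia (not a or (b and a)), w0
3. not (Dia not a or Dia (b and a)), w0
4. not Dia not a, w0
5. not Dia (b and a), w0
6. a, w0
7. not (b and a), w0
8. not b, w0
9. not a or (b and a), w1
10. a, w1
11. not (b and a), w1
12. b and a, w1
13. b, w1
14. not a, w1
Accessibility: w0Rw0, w0Rw1, w1Rw0, w1Rw1
Branch closes: a and not a both at w1.
Every branch closes; the branch above is one of them.

Unsatisfiable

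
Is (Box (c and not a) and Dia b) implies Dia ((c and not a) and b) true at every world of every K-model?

Valid in K

Tableau for the negation not ((Box (c and not a) and Dia b) implies Dia ((c and not a) and b)):
1. not ((Box (c and not a) and Dia b) implies Dia ((c and not a) and b)), 0
2. Box (c and not a) and Dia b, 0
3. not Dia ((c and not a) and b), 0
4. Box (c and not a), 0
5. Dia b, 0
6. b, 1
7. not ((c and not a) and b), 1
8. c and not a, 1
9. c, 1
10. not a, 1
11. not (c and not a), 1
12. a, 1
Accessibility: 0R1
Branch closes: a and not a both at 1.
All branches of the negation close; one closing branch shown above.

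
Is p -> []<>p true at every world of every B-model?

Tableau for the negation ~(p -> []<>p):
1. ~(p -> []<>p), w0
2. p, w0
3. ~[]<>p, w0
4. ~<>p, w1
5. ~p, w0
Accessibility: w0Rw0, w0Rw1, w1Rw0, w1Rw1
Branch closes: p and ~p both at w0.
All branches of the negation close; one closing branch shown above.

Valid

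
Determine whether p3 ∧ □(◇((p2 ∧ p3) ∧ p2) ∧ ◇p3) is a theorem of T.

Not valid

Tableau for the negation ¬(p3 ∧ □(◇((p2 ∧ p3) ∧ p2) ∧ ◇p3)):
1. ¬(p3 ∧ □(◇((p2 ∧ p3) ∧ p2) ∧ ◇p3)), u
2. ¬□(◇((p2 ∧ p3) ∧ p2) ∧ ◇p3), u
3. ¬(◇((p2 ∧ p3) ∧ p2) ∧ ◇p3), v
4. ¬◇p3, v
5. ¬p3, v
Accessibility: uRu, uRv, vRv
The negation has an open branch (countermodel exists).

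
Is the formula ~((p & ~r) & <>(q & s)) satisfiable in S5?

1. ~((p & ~r) & <>(q & s)), w0
2. ~<>(q & s), w0
3. ~(q & s), w0
4. ~s, w0
Accessibility: w0Rw0

Satisfiable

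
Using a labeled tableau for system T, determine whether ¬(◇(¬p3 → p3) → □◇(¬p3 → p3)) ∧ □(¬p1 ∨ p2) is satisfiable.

1. ¬(◇(¬p3 → p3) → □◇(¬p3 → p3)) ∧ □(¬p1 ∨ p2), w0
2. ¬(◇(¬p3 → p3) → □◇(¬p3 → p3)), w0
3. □(¬p1 ∨ p2), w0
4. ◇(¬p3 → p3), w0
5. ¬□◇(¬p3 → p3), w0
6. ¬p1 ∨ p2, w0
7. p2, w0
8. ¬p3 → p3, w1
9. ¬p1 ∨ p2, w1
10. p3, w1
11. p2, w1
12. ¬◇(¬p3 → p3), w2
13. ¬p1 ∨ p2, w2
14. ¬(¬p3 → p3), w2
15. ¬p3, w2
16. p2, w2
Accessibility: w0Rw0, w0Rw1, w0Rw2, w1Rw1, w2Rw2

Satisfiable (open branch found)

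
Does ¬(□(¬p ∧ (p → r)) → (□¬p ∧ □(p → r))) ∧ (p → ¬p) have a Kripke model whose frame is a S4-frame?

Unsatisfiable (every branch closes)

1. ¬(□(¬p ∧ (p → r)) → (□¬p ∧ □(p → r))) ∧ (p → ¬p), 0
2. ¬(□(¬p ∧ (p → r)) → (□¬p ∧ □(p → r))), 0
3. p → ¬p, 0
4. □(¬p ∧ (p → r)), 0
5. ¬(□¬p ∧ □(p → r)), 0
6. ¬p ∧ (p → r), 0
7. ¬p, 0
8. p → r, 0
9. ¬□(p → r), 0
10. r, 0
11. ¬(p → r), 1
12. p, 1
13. ¬r, 1
14. ¬p ∧ (p → r), 1
15. ¬p, 1
16. p → r, 1
Accessibility: 0R0, 0R1, 1R1
Branch closes: p and ¬p both at 1.
Every branch closes; the branch above is one of them.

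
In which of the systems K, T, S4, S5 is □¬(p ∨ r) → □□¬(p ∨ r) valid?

S4-tableau for the negation ¬(□¬(p ∨ r) → □□¬(p ∨ r)):
1. ¬(□¬(p ∨ r) → □□¬(p ∨ r)), u
2. □¬(p ∨ r), u
3. ¬□□¬(p ∨ r), u
4. ¬(p ∨ r), u
5. ¬p, u
6. ¬r, u
7. ¬□¬(p ∨ r), v
8. ¬(p ∨ r), v
9. ¬p, v
10. ¬r, v
11. p ∨ r, w
12. ¬(p ∨ r), w
13. ¬p, w
14. ¬r, w
15. r, w
Accessibility: uRu, uRv, uRw, vRv, vRw, wRw
Branch closes: r and ¬r both at w.
Every branch closes (one shown): valid in S4, hence also in S5 (every theorem of S4 is a theorem of S5).
T-tableau for the negation ¬(□¬(p ∨ r) → □□¬(p ∨ r)):
1. ¬(□¬(p ∨ r) → □□¬(p ∨ r)), u
2. □¬(p ∨ r), u
3. ¬□□¬(p ∨ r), u
4. ¬(p ∨ r), u
5. ¬p, u
6. ¬r, u
7. ¬□¬(p ∨ r), v
8. ¬(p ∨ r), v
9. ¬p, v
10. ¬r, v
11. p ∨ r, w
12. r, w
Accessibility: uRu, uRv, vRv, vRw, wRw
Complete open branch: countermodel on a T-frame, so not valid in T, nor in K (the same frame is also a K-frame).

S4, S5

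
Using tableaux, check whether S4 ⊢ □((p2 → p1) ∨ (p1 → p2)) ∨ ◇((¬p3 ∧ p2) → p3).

Tableau for the negation ¬(□((p2 → p1) ∨ (p1 → p2)) ∨ ◇((¬p3 ∧ p2) → p3)):
1. ¬(□((p2 → p1) ∨ (p1 → p2)) ∨ ◇((¬p3 ∧ p2) → p3)), 0
2. ¬□((p2 → p1) ∨ (p1 → p2)), 0
3. ¬◇((¬p3 ∧ p2) → p3), 0
4. ¬((¬p3 ∧ p2) → p3), 0
5. ¬p3 ∧ p2, 0
6. ¬p3, 0
7. p2, 0
8. ¬((p2 → p1) ∨ (p1 → p2)), 1
9. ¬(p2 → p1), 1
10. ¬(p1 → p2), 1
11. p2, 1
12. ¬p1, 1
13. p1, 1
14. ¬p2, 1
Accessibility: 0R0, 0R1, 1R1
Branch closes: p1 and ¬p1 both at 1.
Every branch of the negation's tableau closes; the branch above is one of them.

Valid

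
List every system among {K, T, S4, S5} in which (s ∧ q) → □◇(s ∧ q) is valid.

S5

S4-tableau for the negation ¬((s ∧ q) → □◇(s ∧ q)):
1. ¬((s ∧ q) → □◇(s ∧ q)), w0
2. s ∧ q, w0   [¬→-rule on 1]
3. ¬□◇(s ∧ q), w0   [¬→-rule on 1]
4. s, w0   [∧-rule on 2]
5. q, w0   [∧-rule on 2]
6. ¬◇(s ∧ q), w1   [¬□-rule on 3: fresh world w1, w0Rw1]
7. ¬(s ∧ q), w1   [¬◇-rule on 6 via w1Rw1]
8. ¬q, w1   [¬∧-rule on 7 (branches; this branch)]
Accessibility: w0Rw0, w0Rw1, w1Rw1
Complete open branch: countermodel on an S4-frame, so not valid in S4, nor in K, T (the same frame is also a K-frame and a T-frame).
S5-tableau for the negation ¬((s ∧ q) → □◇(s ∧ q)):
1. ¬((s ∧ q) → □◇(s ∧ q)), w0
2. s ∧ q, w0   [¬→-rule on 1]
3. ¬□◇(s ∧ q), w0   [¬→-rule on 1]
4. s, w0   [∧-rule on 2]
5. q, w0   [∧-rule on 2]
6. ¬◇(s ∧ q), w1   [¬□-rule on 3: fresh world w1, w0Rw1]
7. ¬(s ∧ q), w0   [¬◇-rule on 6 via w1Rw0]
8. ¬(s ∧ q), w1   [¬◇-rule on 6 via w1Rw1]
9. ¬q, w0   [¬∧-rule on 7 (branches; this branch)]
Accessibility: w0Rw0, w0Rw1, w1Rw0, w1Rw1
Branch closes: q and ¬q both at w0.
Every branch closes (one shown): valid in S5.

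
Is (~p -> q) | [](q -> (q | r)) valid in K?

Valid in K

Tableau for the negation ~((~p -> q) | [](q -> (q | r))):
1. ~((~p -> q) | [](q -> (q | r))), 0
2. ~(~p -> q), 0   [~|-rule on 1]
3. ~[](q -> (q | r)), 0   [~|-rule on 1]
4. ~p, 0   [~->-rule on 2]
5. ~q, 0   [~->-rule on 2]
6. ~(q -> (q | r)), 1   [~[]-rule on 3: fresh world 1, 0R1]
7. q, 1   [~->-rule on 6]
8. ~(q | r), 1   [~->-rule on 6]
9. ~q, 1   [~|-rule on 8]
10. ~r, 1   [~|-rule on 8]
Accessibility: 0R1
Branch closes: q and ~q both at 1.
Every branch of the negation's tableau closes; the branch above is one of them.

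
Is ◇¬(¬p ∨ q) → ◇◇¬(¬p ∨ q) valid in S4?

Valid in S4

Tableau for the negation ¬(◇¬(¬p ∨ q) → ◇◇¬(¬p ∨ q)):
1. ¬(◇¬(¬p ∨ q) → ◇◇¬(¬p ∨ q)), u
2. ◇¬(¬p ∨ q), u
3. ¬◇◇¬(¬p ∨ q), u
4. ¬◇¬(¬p ∨ q), u
5. ¬p ∨ q, u
6. q, u
7. ¬(¬p ∨ q), v
8. p, v
9. ¬q, v
10. ¬◇¬(¬p ∨ q), v
11. ¬p ∨ q, v
12. q, v
Accessibility: uRu, uRv, vRv
Branch closes: q and ¬q both at v.
All branches of the negation close; one closing branch shown above.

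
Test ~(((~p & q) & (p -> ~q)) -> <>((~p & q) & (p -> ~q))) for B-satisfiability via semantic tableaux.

1. ~(((~p & q) & (p -> ~q)) -> <>((~p & q) & (p -> ~q))), u
2. (~p & q) & (p -> ~q), u
3. ~<>((~p & q) & (p -> ~q)), u
4. ~p & q, u
5. p -> ~q, u
6. ~p, u
7. q, u
8. ~((~p & q) & (p -> ~q)), u
9. ~(p -> ~q), u
10. p, u
Accessibility: uRu
Branch closes: p and ~p both at u.
Every branch closes; the branch above is one of them.

Unsatisfiable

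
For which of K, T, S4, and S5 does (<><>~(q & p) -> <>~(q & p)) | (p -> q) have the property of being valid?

T, S4, S5

K-tableau for the negation ~((<><>~(q & p) -> <>~(q & p)) | (p -> q)):
1. ~((<><>~(q & p) -> <>~(q & p)) | (p -> q)), w0
2. ~(<><>~(q & p) -> <>~(q & p)), w0
3. ~(p -> q), w0
4. <><>~(q & p), w0
5. ~<>~(q & p), w0
6. p, w0
7. ~q, w0
8. <>~(q & p), w1
9. q & p, w1
10. q, w1
11. p, w1
12. ~(q & p), w2
13. ~p, w2
Accessibility: w0Rw1, w1Rw2
Complete open branch: countermodel on a K-frame, so not valid in K.
T-tableau for the negation ~((<><>~(q & p) -> <>~(q & p)) | (p -> q)):
1. ~((<><>~(q & p) -> <>~(q & p)) | (p -> q)), w0
2. ~(<><>~(q & p) -> <>~(q & p)), w0
3. ~(p -> q), w0
4. <><>~(q & p), w0
5. ~<>~(q & p), w0
6. p, w0
7. ~q, w0
8. q & p, w0
9. q, w0
Accessibility: w0Rw0
Branch closes: q and ~q both at w0.
Every branch closes (one shown): valid in T, hence also in S4, S5 (every theorem of T is a theorem of S4 and S5).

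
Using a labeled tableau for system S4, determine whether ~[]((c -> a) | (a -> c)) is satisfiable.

1. ~[]((c -> a) | (a -> c)), w0
2. ~((c -> a) | (a -> c)), w1   [~[]-rule on 1: fresh world w1, w0Rw1]
3. ~(c -> a), w1   [~|-rule on 2]
4. ~(a -> c), w1   [~|-rule on 2]
5. c, w1   [~->-rule on 3]
6. ~a, w1   [~->-rule on 3]
7. a, w1   [~->-rule on 4]
8. ~c, w1   [~->-rule on 4]
Accessibility: w0Rw0, w0Rw1, w1Rw1
Branch closes: a and ~a both at w1.
(One branch shown.) All branches close.

No, unsatisfiable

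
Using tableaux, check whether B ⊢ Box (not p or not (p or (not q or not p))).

Tableau for the negation not Box (not p or not (p or (not q or not p))):
1. not Box (not p or not (p or (not q or not p))), 0
2. not (not p or not (p or (not q or not p))), 1
3. p, 1
4. p or (not q or not p), 1
5. not q or not p, 1
6. not q, 1
Accessibility: 0R0, 0R1, 1R0, 1R1
The negation has an open branch (countermodel exists).

Not valid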